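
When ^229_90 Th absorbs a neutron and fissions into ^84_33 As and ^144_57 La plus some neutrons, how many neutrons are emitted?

2

Conserve mass number: 230 = 84 + 144 + k, so k = 230 − 228 = 2.
Check atomic number: 90 = 33 + 57 + 0 = 90. ✓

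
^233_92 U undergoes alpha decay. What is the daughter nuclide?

Alpha decay: mass number changes by -4, atomic number by -2.
A: 233 − 4 = 229; Z: 92 − 2 = 90.
Z = 90 is thorium, so the daughter is ^229_90 Th.

Th-229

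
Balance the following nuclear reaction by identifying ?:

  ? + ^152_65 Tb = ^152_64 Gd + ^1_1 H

neutron

Conserve mass number: A + 152 = 152 + 1, so A = 1.
Conserve atomic number: Z + 65 = 64 + 1, so Z = 0.
A = 1 and Z = 0 is ^1_0 n — a neutron.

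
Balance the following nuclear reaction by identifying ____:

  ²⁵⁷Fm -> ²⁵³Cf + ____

Conserve mass number: 257 = 253 + A, so A = 4.
Conserve atomic number: 100 = 98 + Z, so Z = 2.
A = 4 and Z = 2 is ⁴He — an alpha particle.

alpha particle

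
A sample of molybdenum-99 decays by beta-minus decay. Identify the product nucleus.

Tc-99

Beta-minus decay: mass number changes by +0, atomic number by +1.
A: 99 = 99; Z: 42 + 1 = 43.
Z = 43 is technetium, so the daughter is technetium-99.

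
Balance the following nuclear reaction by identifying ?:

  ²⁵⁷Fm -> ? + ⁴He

Cf-253

Conserve mass number: 257 = A + 4, so A = 253.
Conserve atomic number: 100 = Z + 2, so Z = 98.
Z = 98 is californium, so the species is ²⁵³Cf.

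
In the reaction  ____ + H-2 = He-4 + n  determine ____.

triton

Conserve mass number: A + 2 = 4 + 1, so A = 3.
Conserve atomic number: Z + 1 = 2 + 0, so Z = 1.
A = 3 and Z = 1 is H-3 — a triton.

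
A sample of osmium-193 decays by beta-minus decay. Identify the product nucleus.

Ir-193

Beta-minus decay: mass number changes by +0, atomic number by +1.
A: 193 = 193; Z: 76 + 1 = 77.
Z = 77 is iridium, so the daughter is iridium-193.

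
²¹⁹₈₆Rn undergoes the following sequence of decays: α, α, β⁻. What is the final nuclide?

Bi-211

Start: (A, Z) = (219, 86).
After α: (215, 84).
After α: (211, 82).
After β⁻: (211, 83).
Z = 83 is bismuth.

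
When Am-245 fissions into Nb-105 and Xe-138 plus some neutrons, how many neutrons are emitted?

2

Conserve mass number: 245 = 105 + 138 + k, so k = 245 − 243 = 2.
Check atomic number: 95 = 41 + 54 + 0 = 95. ✓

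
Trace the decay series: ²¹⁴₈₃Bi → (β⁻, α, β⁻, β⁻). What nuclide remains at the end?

Start: (A, Z) = (214, 83).
After β⁻: (214, 84).
After α: (210, 82).
After β⁻: (210, 83).
After β⁻: (210, 84).
Z = 84 is polonium.

Po-210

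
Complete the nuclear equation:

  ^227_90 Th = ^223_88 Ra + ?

Conserve mass number: 227 = 223 + A, so A = 4.
Conserve atomic number: 90 = 88 + Z, so Z = 2.
A = 4 and Z = 2 is ^4_2 He — an alpha particle.

alpha particle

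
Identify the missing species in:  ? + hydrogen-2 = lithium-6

alpha particle

Conserve mass number: A + 2 = 6, so A = 4.
Conserve atomic number: Z + 1 = 3, so Z = 2.
A = 4 and Z = 2 is helium-4 — an alpha particle.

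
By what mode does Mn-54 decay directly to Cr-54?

ΔA = 54 − 54 = 0; ΔZ = 24 − 25 = -1.
A is unchanged and Z drops by 1 — a proton has become a neutron (β⁺ emission or electron capture).

beta-plus decay or electron capture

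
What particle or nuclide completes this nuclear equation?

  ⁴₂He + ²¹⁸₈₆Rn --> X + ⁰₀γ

Ra-222

Conserve mass number: 4 + 218 = A + 0, so A = 222.
Conserve atomic number: 2 + 86 = Z + 0, so Z = 88.
Z = 88 is radium, so the species is ²²²₈₈Ra.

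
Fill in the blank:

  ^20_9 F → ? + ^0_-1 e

Conserve mass number: 20 = A + 0, so A = 20.
Conserve atomic number: 9 = Z − 1, so Z = 10.
Z = 10 is neon, so the species is ^20_10 Ne.

Ne-20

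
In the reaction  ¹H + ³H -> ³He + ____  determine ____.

Conserve mass number: 1 + 3 = 3 + A, so A = 1.
Conserve atomic number: 1 + 1 = 2 + Z, so Z = 0.
A = 1 and Z = 0 is ¹n — a neutron.

neutron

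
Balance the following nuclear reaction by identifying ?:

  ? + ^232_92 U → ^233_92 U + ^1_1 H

deuteron

Conserve mass number: A + 232 = 233 + 1, so A = 2.
Conserve atomic number: Z + 92 = 92 + 1, so Z = 1.
A = 2 and Z = 1 is ^2_1 H — a deuteron.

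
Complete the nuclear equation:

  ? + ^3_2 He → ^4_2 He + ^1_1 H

deuteron

Conserve mass number: A + 3 = 4 + 1, so A = 2.
Conserve atomic number: Z + 2 = 2 + 1, so Z = 1.
A = 2 and Z = 1 is ^2_1 H — a deuteron.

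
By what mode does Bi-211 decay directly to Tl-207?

alpha decay

ΔA = 207 − 211 = -4; ΔZ = 81 − 83 = -2.
A drops by 4 and Z drops by 2 — the signature of alpha emission.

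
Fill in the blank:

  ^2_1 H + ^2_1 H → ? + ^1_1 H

Conserve mass number: 2 + 2 = A + 1, so A = 3.
Conserve atomic number: 1 + 1 = Z + 1, so Z = 1.
A = 3 and Z = 1 is ^3_1 H — a triton.

H-3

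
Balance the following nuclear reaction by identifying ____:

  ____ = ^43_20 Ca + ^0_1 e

Conserve mass number: A = 43 + 0, so A = 43.
Conserve atomic number: Z = 20 + 1, so Z = 21.
Z = 21 is scandium, so the species is ^43_21 Sc.

Sc-43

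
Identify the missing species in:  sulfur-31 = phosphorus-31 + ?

Conserve mass number: 31 = 31 + A, so A = 0.
Conserve atomic number: 16 = 15 + Z, so Z = 1.
A = 0 and Z = 1 is e⁺ — a positron.

positron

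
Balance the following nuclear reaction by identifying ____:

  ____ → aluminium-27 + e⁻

Mg-27

Conserve mass number: A = 27 + 0, so A = 27.
Conserve atomic number: Z = 13 − 1, so Z = 12.
Z = 12 is magnesium, so the species is magnesium-27.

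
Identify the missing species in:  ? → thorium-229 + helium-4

Conserve mass number: A = 229 + 4, so A = 233.
Conserve atomic number: Z = 90 + 2, so Z = 92.
Z = 92 is uranium, so the species is uranium-233.

U-233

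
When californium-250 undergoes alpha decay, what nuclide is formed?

Cm-246

Alpha decay: mass number changes by -4, atomic number by -2.
A: 250 − 4 = 246; Z: 98 − 2 = 96.
Z = 96 is curium, so the daughter is curium-246.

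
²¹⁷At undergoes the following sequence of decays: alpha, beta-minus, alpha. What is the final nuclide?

Start: (A, Z) = (217, 85).
After α: (213, 83).
After β⁻: (213, 84).
After α: (209, 82).
Z = 82 is lead.

Pb-209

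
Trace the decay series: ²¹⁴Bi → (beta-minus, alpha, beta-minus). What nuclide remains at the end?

Start: (A, Z) = (214, 83).
After β⁻: (214, 84).
After α: (210, 82).
After β⁻: (210, 83).
Z = 83 is bismuth.

Bi-210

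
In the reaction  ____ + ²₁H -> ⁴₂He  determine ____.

deuteron

Conserve mass number: A + 2 = 4, so A = 2.
Conserve atomic number: Z + 1 = 2, so Z = 1.
A = 2 and Z = 1 is ²₁H — a deuteron.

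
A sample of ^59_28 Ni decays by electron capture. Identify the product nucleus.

Co-59

Electron capture: mass number changes by +0, atomic number by -1.
A: 59 = 59; Z: 28 − 1 = 27.
Z = 27 is cobalt, so the daughter is ^59_27 Co.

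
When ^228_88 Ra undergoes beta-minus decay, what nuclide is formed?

Ac-228

Beta-minus decay: mass number changes by +0, atomic number by +1.
A: 228 = 228; Z: 88 + 1 = 89.
Z = 89 is actinium, so the daughter is ^228_89 Ac.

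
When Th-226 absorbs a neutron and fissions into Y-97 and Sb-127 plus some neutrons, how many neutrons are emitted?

3

Conserve mass number: 227 = 97 + 127 + k, so k = 227 − 224 = 3.
Check atomic number: 90 = 39 + 51 + 0 = 90. ✓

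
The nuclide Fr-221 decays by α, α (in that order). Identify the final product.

Start: (A, Z) = (221, 87).
After α: (217, 85).
After α: (213, 83).
Z = 83 is bismuth.

Bi-213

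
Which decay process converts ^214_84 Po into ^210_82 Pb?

alpha decay

ΔA = 210 − 214 = -4; ΔZ = 82 − 84 = -2.
A drops by 4 and Z drops by 2 — the signature of alpha emission.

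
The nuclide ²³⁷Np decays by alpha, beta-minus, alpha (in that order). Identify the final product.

Th-229

Start: (A, Z) = (237, 93).
After α: (233, 91).
After β⁻: (233, 92).
After α: (229, 90).
Z = 90 is thorium.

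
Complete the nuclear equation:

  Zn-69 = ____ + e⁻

Conserve mass number: 69 = A + 0, so A = 69.
Conserve atomic number: 30 = Z − 1, so Z = 31.
Z = 31 is gallium, so the species is Ga-69.

Ga-69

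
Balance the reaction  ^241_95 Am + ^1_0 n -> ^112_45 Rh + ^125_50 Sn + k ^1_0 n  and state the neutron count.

Conserve mass number: 242 = 112 + 125 + k, so k = 242 − 237 = 5.
Check atomic number: 95 = 45 + 50 + 0 = 95. ✓

5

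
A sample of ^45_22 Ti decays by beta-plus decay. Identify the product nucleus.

Beta-plus decay: mass number changes by +0, atomic number by -1.
A: 45 = 45; Z: 22 − 1 = 21.
Z = 21 is scandium, so the daughter is ^45_21 Sc.

Sc-45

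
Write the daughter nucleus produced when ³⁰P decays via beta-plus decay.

Si-30

Beta-plus decay: mass number changes by +0, atomic number by -1.
A: 30 = 30; Z: 15 − 1 = 14.
Z = 14 is silicon, so the daughter is ³⁰Si.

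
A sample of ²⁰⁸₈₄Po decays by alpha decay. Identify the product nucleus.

Alpha decay: mass number changes by -4, atomic number by -2.
A: 208 − 4 = 204; Z: 84 − 2 = 82.
Z = 82 is lead, so the daughter is ²⁰⁴₈₂Pb.

Pb-204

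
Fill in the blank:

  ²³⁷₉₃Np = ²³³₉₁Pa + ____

Conserve mass number: 237 = 233 + A, so A = 4.
Conserve atomic number: 93 = 91 + Z, so Z = 2.
A = 4 and Z = 2 is ⁴₂He — an alpha particle.

alpha particle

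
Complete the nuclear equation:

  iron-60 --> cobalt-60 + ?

beta-minus particle

Conserve mass number: 60 = 60 + A, so A = 0.
Conserve atomic number: 26 = 27 + Z, so Z = -1.
A = 0 and Z = -1 is e⁻ — a beta-minus particle.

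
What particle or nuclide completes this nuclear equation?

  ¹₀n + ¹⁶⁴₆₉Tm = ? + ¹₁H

Conserve mass number: 1 + 164 = A + 1, so A = 164.
Conserve atomic number: 0 + 69 = Z + 1, so Z = 68.
Z = 68 is erbium, so the species is ¹⁶⁴₆₈Er.

Er-164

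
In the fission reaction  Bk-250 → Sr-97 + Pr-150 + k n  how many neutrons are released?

3

Conserve mass number: 250 = 97 + 150 + k, so k = 250 − 247 = 3.
Check atomic number: 97 = 38 + 59 + 0 = 97. ✓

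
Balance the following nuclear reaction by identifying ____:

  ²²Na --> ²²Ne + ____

Conserve mass number: 22 = 22 + A, so A = 0.
Conserve atomic number: 11 = 10 + Z, so Z = 1.
A = 0 and Z = 1 is e⁺ — a positron.

positron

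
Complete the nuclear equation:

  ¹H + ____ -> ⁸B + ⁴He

Conserve mass number: 1 + A = 8 + 4, so A = 11.
Conserve atomic number: 1 + Z = 5 + 2, so Z = 6.
Z = 6 is carbon, so the species is ¹¹C.

C-11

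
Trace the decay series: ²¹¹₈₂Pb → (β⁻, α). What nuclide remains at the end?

Start: (A, Z) = (211, 82).
After β⁻: (211, 83).
After α: (207, 81).
Z = 81 is thallium.

Tl-207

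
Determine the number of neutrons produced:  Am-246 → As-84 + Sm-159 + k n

3

Conserve mass number: 246 = 84 + 159 + k, so k = 246 − 243 = 3.
Check atomic number: 95 = 33 + 62 + 0 = 95. ✓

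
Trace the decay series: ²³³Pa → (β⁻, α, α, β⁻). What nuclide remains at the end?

Start: (A, Z) = (233, 91).
After β⁻: (233, 92).
After α: (229, 90).
After α: (225, 88).
After β⁻: (225, 89).
Z = 89 is actinium.

Ac-225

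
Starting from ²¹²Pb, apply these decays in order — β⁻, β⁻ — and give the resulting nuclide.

Po-212

Start: (A, Z) = (212, 82).
After β⁻: (212, 83).
After β⁻: (212, 84).
Z = 84 is polonium.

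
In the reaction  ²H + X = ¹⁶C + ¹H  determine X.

C-15

Conserve mass number: 2 + A = 16 + 1, so A = 15.
Conserve atomic number: 1 + Z = 6 + 1, so Z = 6.
Z = 6 is carbon, so the species is ¹⁵C.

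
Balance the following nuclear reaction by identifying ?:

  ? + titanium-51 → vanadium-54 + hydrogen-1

Conserve mass number: A + 51 = 54 + 1, so A = 4.
Conserve atomic number: Z + 22 = 23 + 1, so Z = 2.
A = 4 and Z = 2 is helium-4 — an alpha particle.

alpha particle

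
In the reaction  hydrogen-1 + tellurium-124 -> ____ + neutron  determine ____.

I-124

Conserve mass number: 1 + 124 = A + 1, so A = 124.
Conserve atomic number: 1 + 52 = Z + 0, so Z = 53.
Z = 53 is iodine, so the species is iodine-124.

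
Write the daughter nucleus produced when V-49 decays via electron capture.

Electron capture: mass number changes by +0, atomic number by -1.
A: 49 = 49; Z: 23 − 1 = 22.
Z = 22 is titanium, so the daughter is Ti-49.

Ti-49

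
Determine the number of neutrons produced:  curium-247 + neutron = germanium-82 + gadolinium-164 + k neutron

Conserve mass number: 248 = 82 + 164 + k, so k = 248 − 246 = 2.
Check atomic number: 96 = 32 + 64 + 0 = 96. ✓

2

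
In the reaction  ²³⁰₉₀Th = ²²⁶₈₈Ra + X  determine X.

alpha particle

Conserve mass number: 230 = 226 + A, so A = 4.
Conserve atomic number: 90 = 88 + Z, so Z = 2.
A = 4 and Z = 2 is ⁴₂He — an alpha particle.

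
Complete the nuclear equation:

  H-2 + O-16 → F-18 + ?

Conserve mass number: 2 + 16 = 18 + A, so A = 0.
Conserve atomic number: 1 + 8 = 9 + Z, so Z = 0.
A = 0 and Z = 0 is γ — a gamma ray.

gamma ray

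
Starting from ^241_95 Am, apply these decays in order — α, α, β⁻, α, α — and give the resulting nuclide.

Start: (A, Z) = (241, 95).
After α: (237, 93).
After α: (233, 91).
After β⁻: (233, 92).
After α: (229, 90).
After α: (225, 88).
Z = 88 is radium.

Ra-225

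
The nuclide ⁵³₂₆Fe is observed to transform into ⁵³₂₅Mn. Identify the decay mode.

ΔA = 53 − 53 = 0; ΔZ = 25 − 26 = -1.
A is unchanged and Z drops by 1 — a proton has become a neutron (β⁺ emission or electron capture).

beta-plus decay or electron capture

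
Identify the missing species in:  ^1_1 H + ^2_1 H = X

He-3

Conserve mass number: 1 + 2 = A, so A = 3.
Conserve atomic number: 1 + 1 = Z, so Z = 2.
Z = 2 is helium, so the species is ^3_2 He.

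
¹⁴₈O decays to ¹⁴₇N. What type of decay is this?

beta-plus decay or electron capture

ΔA = 14 − 14 = 0; ΔZ = 7 − 8 = -1.
A is unchanged and Z drops by 1 — a proton has become a neutron (β⁺ emission or electron capture).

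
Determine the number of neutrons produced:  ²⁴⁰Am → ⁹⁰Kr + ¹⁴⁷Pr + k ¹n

3

Conserve mass number: 240 = 90 + 147 + k, so k = 240 − 237 = 3.
Check atomic number: 95 = 36 + 59 + 0 = 95. ✓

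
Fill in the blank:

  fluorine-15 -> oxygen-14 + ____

proton

Conserve mass number: 15 = 14 + A, so A = 1.
Conserve atomic number: 9 = 8 + Z, so Z = 1.
A = 1 and Z = 1 is hydrogen-1 — a proton.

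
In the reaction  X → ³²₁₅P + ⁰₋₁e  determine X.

Si-32

Conserve mass number: A = 32 + 0, so A = 32.
Conserve atomic number: Z = 15 − 1, so Z = 14.
Z = 14 is silicon, so the species is ³²₁₄Si.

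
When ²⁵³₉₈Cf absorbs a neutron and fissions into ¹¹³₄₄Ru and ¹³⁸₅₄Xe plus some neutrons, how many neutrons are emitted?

3

Conserve mass number: 254 = 113 + 138 + k, so k = 254 − 251 = 3.
Check atomic number: 98 = 44 + 54 + 0 = 98. ✓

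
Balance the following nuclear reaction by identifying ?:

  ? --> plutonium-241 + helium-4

Cm-245

Conserve mass number: A = 241 + 4, so A = 245.
Conserve atomic number: Z = 94 + 2, so Z = 96.
Z = 96 is curium, so the species is curium-245.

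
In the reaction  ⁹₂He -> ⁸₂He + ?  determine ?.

neutron

Conserve mass number: 9 = 8 + A, so A = 1.
Conserve atomic number: 2 = 2 + Z, so Z = 0.
A = 1 and Z = 0 is ¹₀n — a neutron.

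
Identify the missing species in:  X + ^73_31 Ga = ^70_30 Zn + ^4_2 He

Conserve mass number: A + 73 = 70 + 4, so A = 1.
Conserve atomic number: Z + 31 = 30 + 2, so Z = 1.
A = 1 and Z = 1 is ^1_1 H — a proton.

proton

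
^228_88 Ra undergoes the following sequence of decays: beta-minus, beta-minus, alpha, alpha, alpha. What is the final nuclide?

Po-216

Start: (A, Z) = (228, 88).
After β⁻: (228, 89).
After β⁻: (228, 90).
After α: (224, 88).
After α: (220, 86).
After α: (216, 84).
Z = 84 is polonium.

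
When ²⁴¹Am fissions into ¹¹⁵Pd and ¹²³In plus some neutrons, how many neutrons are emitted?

Conserve mass number: 241 = 115 + 123 + k, so k = 241 − 238 = 3.
Check atomic number: 95 = 46 + 49 + 0 = 95. ✓

3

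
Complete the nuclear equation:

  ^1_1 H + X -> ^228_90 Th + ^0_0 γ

Conserve mass number: 1 + A = 228 + 0, so A = 227.
Conserve atomic number: 1 + Z = 90 + 0, so Z = 89.
Z = 89 is actinium, so the species is ^227_89 Ac.

Ac-227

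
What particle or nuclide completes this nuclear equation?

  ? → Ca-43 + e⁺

Conserve mass number: A = 43 + 0, so A = 43.
Conserve atomic number: Z = 20 + 1, so Z = 21.
Z = 21 is scandium, so the species is Sc-43.

Sc-43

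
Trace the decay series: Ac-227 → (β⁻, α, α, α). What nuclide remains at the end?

Start: (A, Z) = (227, 89).
After β⁻: (227, 90).
After α: (223, 88).
After α: (219, 86).
After α: (215, 84).
Z = 84 is polonium.

Po-215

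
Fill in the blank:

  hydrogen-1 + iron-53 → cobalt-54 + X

Conserve mass number: 1 + 53 = 54 + A, so A = 0.
Conserve atomic number: 1 + 26 = 27 + Z, so Z = 0.
A = 0 and Z = 0 is γ — a gamma ray.

gamma ray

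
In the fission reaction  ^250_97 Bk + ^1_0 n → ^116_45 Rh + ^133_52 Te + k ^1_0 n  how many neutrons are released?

2

Conserve mass number: 251 = 116 + 133 + k, so k = 251 − 249 = 2.
Check atomic number: 97 = 45 + 52 + 0 = 97. ✓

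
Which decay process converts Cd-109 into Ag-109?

ΔA = 109 − 109 = 0; ΔZ = 47 − 48 = -1.
A is unchanged and Z drops by 1 — a proton has become a neutron (β⁺ emission or electron capture).

beta-plus decay or electron capture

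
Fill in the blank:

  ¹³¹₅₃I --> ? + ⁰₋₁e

Conserve mass number: 131 = A + 0, so A = 131.
Conserve atomic number: 53 = Z − 1, so Z = 54.
Z = 54 is xenon, so the species is ¹³¹₅₄Xe.

Xe-131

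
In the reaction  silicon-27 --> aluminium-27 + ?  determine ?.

positron

Conserve mass number: 27 = 27 + A, so A = 0.
Conserve atomic number: 14 = 13 + Z, so Z = 1.
A = 0 and Z = 1 is e⁺ — a positron.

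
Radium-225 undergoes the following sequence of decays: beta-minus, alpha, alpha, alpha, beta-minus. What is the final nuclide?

Start: (A, Z) = (225, 88).
After β⁻: (225, 89).
After α: (221, 87).
After α: (217, 85).
After α: (213, 83).
After β⁻: (213, 84).
Z = 84 is polonium.

Po-213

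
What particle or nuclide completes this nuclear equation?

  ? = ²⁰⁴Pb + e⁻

Conserve mass number: A = 204 + 0, so A = 204.
Conserve atomic number: Z = 82 − 1, so Z = 81.
Z = 81 is thallium, so the species is ²⁰⁴Tl.

Tl-204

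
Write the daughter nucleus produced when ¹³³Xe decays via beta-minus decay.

Cs-133

Beta-minus decay: mass number changes by +0, atomic number by +1.
A: 133 = 133; Z: 54 + 1 = 55.
Z = 55 is caesium, so the daughter is ¹³³Cs.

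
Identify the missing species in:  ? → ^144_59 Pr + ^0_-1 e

Conserve mass number: A = 144 + 0, so A = 144.
Conserve atomic number: Z = 59 − 1, so Z = 58.
Z = 58 is cerium, so the species is ^144_58 Ce.

Ce-144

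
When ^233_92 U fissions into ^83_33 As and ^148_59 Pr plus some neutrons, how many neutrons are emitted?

Conserve mass number: 233 = 83 + 148 + k, so k = 233 − 231 = 2.
Check atomic number: 92 = 33 + 59 + 0 = 92. ✓

2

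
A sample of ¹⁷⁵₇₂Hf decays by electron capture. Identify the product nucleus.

Electron capture: mass number changes by +0, atomic number by -1.
A: 175 = 175; Z: 72 − 1 = 71.
Z = 71 is lutetium, so the daughter is ¹⁷⁵₇₁Lu.

Lu-175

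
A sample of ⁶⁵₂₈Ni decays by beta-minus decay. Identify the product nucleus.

Cu-65

Beta-minus decay: mass number changes by +0, atomic number by +1.
A: 65 = 65; Z: 28 + 1 = 29.
Z = 29 is copper, so the daughter is ⁶⁵₂₉Cu.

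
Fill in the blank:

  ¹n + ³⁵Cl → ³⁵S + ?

proton

Conserve mass number: 1 + 35 = 35 + A, so A = 1.
Conserve atomic number: 0 + 17 = 16 + Z, so Z = 1.
A = 1 and Z = 1 is ¹H — a proton.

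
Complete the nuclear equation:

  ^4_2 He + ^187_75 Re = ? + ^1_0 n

Ir-190

Conserve mass number: 4 + 187 = A + 1, so A = 190.
Conserve atomic number: 2 + 75 = Z + 0, so Z = 77.
Z = 77 is iridium, so the species is ^190_77 Ir.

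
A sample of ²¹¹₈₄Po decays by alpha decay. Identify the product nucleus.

Alpha decay: mass number changes by -4, atomic number by -2.
A: 211 − 4 = 207; Z: 84 − 2 = 82.
Z = 82 is lead, so the daughter is ²⁰⁷₈₂Pb.

Pb-207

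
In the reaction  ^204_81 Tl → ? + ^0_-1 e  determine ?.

Pb-204

Conserve mass number: 204 = A + 0, so A = 204.
Conserve atomic number: 81 = Z − 1, so Z = 82.
Z = 82 is lead, so the species is ^204_82 Pb.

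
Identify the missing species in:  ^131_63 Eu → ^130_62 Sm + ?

proton

Conserve mass number: 131 = 130 + A, so A = 1.
Conserve atomic number: 63 = 62 + Z, so Z = 1.
A = 1 and Z = 1 is ^1_1 H — a proton.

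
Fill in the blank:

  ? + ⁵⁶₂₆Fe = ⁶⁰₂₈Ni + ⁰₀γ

alpha particle

Conserve mass number: A + 56 = 60 + 0, so A = 4.
Conserve atomic number: Z + 26 = 28 + 0, so Z = 2.
A = 4 and Z = 2 is ⁴₂He — an alpha particle.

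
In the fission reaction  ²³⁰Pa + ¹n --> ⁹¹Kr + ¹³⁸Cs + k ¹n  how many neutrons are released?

Conserve mass number: 231 = 91 + 138 + k, so k = 231 − 229 = 2.
Check atomic number: 91 = 36 + 55 + 0 = 91. ✓

2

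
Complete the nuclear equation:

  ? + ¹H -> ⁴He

triton

Conserve mass number: A + 1 = 4, so A = 3.
Conserve atomic number: Z + 1 = 2, so Z = 1.
A = 3 and Z = 1 is ³H — a triton.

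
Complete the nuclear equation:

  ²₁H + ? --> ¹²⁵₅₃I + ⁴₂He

Conserve mass number: 2 + A = 125 + 4, so A = 127.
Conserve atomic number: 1 + Z = 53 + 2, so Z = 54.
Z = 54 is xenon, so the species is ¹²⁷₅₄Xe.

Xe-127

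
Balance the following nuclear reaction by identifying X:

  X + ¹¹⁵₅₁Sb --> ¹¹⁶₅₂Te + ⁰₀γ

Conserve mass number: A + 115 = 116 + 0, so A = 1.
Conserve atomic number: Z + 51 = 52 + 0, so Z = 1.
A = 1 and Z = 1 is ¹₁H — a proton.

proton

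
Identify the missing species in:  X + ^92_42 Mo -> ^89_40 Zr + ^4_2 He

Conserve mass number: A + 92 = 89 + 4, so A = 1.
Conserve atomic number: Z + 42 = 40 + 2, so Z = 0.
A = 1 and Z = 0 is ^1_0 n — a neutron.

neutron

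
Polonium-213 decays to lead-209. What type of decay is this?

ΔA = 209 − 213 = -4; ΔZ = 82 − 84 = -2.
A drops by 4 and Z drops by 2 — the signature of alpha emission.

alpha decay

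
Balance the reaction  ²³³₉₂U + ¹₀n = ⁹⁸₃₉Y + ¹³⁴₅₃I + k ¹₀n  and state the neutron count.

Conserve mass number: 234 = 98 + 134 + k, so k = 234 − 232 = 2.
Check atomic number: 92 = 39 + 53 + 0 = 92. ✓

2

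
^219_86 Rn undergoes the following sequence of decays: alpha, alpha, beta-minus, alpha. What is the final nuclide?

Start: (A, Z) = (219, 86).
After α: (215, 84).
After α: (211, 82).
After β⁻: (211, 83).
After α: (207, 81).
Z = 81 is thallium.

Tl-207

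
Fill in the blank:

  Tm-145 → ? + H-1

Conserve mass number: 145 = A + 1, so A = 144.
Conserve atomic number: 69 = Z + 1, so Z = 68.
Z = 68 is erbium, so the species is Er-144.

Er-144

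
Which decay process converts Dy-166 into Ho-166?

beta-minus decay

ΔA = 166 − 166 = 0; ΔZ = 67 − 66 = +1.
A is unchanged and Z rises by 1 — a neutron has become a proton (β⁻ decay).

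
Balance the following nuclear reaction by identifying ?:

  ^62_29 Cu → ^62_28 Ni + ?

positron

Conserve mass number: 62 = 62 + A, so A = 0.
Conserve atomic number: 29 = 28 + Z, so Z = 1.
A = 0 and Z = 1 is ^0_1 e — a positron.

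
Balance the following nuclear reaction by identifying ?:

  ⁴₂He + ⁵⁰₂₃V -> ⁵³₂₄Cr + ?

proton

Conserve mass number: 4 + 50 = 53 + A, so A = 1.
Conserve atomic number: 2 + 23 = 24 + Z, so Z = 1.
A = 1 and Z = 1 is ¹₁H — a proton.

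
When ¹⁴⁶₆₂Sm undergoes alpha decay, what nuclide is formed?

Nd-142

Alpha decay: mass number changes by -4, atomic number by -2.
A: 146 − 4 = 142; Z: 62 − 2 = 60.
Z = 60 is neodymium, so the daughter is ¹⁴²₆₀Nd.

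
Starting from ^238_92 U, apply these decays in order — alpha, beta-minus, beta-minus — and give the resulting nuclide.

U-234

Start: (A, Z) = (238, 92).
After α: (234, 90).
After β⁻: (234, 91).
After β⁻: (234, 92).
Z = 92 is uranium.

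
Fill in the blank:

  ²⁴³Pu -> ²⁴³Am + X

beta-minus particle

Conserve mass number: 243 = 243 + A, so A = 0.
Conserve atomic number: 94 = 95 + Z, so Z = -1.
A = 0 and Z = -1 is e⁻ — a beta-minus particle.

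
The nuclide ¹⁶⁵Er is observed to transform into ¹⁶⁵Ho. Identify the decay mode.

ΔA = 165 − 165 = 0; ΔZ = 67 − 68 = -1.
A is unchanged and Z drops by 1 — a proton has become a neutron (β⁺ emission or electron capture).

beta-plus decay or electron capture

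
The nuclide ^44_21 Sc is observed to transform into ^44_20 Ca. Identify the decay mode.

beta-plus decay or electron capture

ΔA = 44 − 44 = 0; ΔZ = 20 − 21 = -1.
A is unchanged and Z drops by 1 — a proton has become a neutron (β⁺ emission or electron capture).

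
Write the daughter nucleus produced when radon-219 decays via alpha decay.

Po-215

Alpha decay: mass number changes by -4, atomic number by -2.
A: 219 − 4 = 215; Z: 86 − 2 = 84.
Z = 84 is polonium, so the daughter is polonium-215.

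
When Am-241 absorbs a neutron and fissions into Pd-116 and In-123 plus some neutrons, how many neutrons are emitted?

Conserve mass number: 242 = 116 + 123 + k, so k = 242 − 239 = 3.
Check atomic number: 95 = 46 + 49 + 0 = 95. ✓

3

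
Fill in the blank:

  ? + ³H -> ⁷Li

alpha particle

Conserve mass number: A + 3 = 7, so A = 4.
Conserve atomic number: Z + 1 = 3, so Z = 2.
A = 4 and Z = 2 is ⁴He — an alpha particle.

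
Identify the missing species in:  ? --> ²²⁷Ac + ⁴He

Conserve mass number: A = 227 + 4, so A = 231.
Conserve atomic number: Z = 89 + 2, so Z = 91.
Z = 91 is protactinium, so the species is ²³¹Pa.

Pa-231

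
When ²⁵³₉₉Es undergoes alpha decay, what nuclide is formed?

Alpha decay: mass number changes by -4, atomic number by -2.
A: 253 − 4 = 249; Z: 99 − 2 = 97.
Z = 97 is berkelium, so the daughter is ²⁴⁹₉₇Bk.

Bk-249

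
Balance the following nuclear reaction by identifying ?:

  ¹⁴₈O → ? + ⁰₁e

Conserve mass number: 14 = A + 0, so A = 14.
Conserve atomic number: 8 = Z + 1, so Z = 7.
Z = 7 is nitrogen, so the species is ¹⁴₇N.

N-14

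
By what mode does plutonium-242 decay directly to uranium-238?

ΔA = 238 − 242 = -4; ΔZ = 92 − 94 = -2.
A drops by 4 and Z drops by 2 — the signature of alpha emission.

alpha decay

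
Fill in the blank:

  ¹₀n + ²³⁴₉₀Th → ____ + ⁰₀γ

Conserve mass number: 1 + 234 = A + 0, so A = 235.
Conserve atomic number: 0 + 90 = Z + 0, so Z = 90.
Z = 90 is thorium, so the species is ²³⁵₉₀Th.

Th-235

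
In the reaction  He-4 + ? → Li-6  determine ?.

deuteron

Conserve mass number: 4 + A = 6, so A = 2.
Conserve atomic number: 2 + Z = 3, so Z = 1.
A = 2 and Z = 1 is H-2 — a deuteron.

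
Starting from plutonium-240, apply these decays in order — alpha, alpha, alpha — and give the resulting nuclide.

Ra-228

Start: (A, Z) = (240, 94).
After α: (236, 92).
After α: (232, 90).
After α: (228, 88).
Z = 88 is radium.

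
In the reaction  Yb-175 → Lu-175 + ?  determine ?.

beta-minus particle

Conserve mass number: 175 = 175 + A, so A = 0.
Conserve atomic number: 70 = 71 + Z, so Z = -1.
A = 0 and Z = -1 is e⁻ — a beta-minus particle.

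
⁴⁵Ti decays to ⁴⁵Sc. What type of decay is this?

ΔA = 45 − 45 = 0; ΔZ = 21 − 22 = -1.
A is unchanged and Z drops by 1 — a proton has become a neutron (β⁺ emission or electron capture).

beta-plus decay or electron capture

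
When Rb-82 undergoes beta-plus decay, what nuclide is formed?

Kr-82

Beta-plus decay: mass number changes by +0, atomic number by -1.
A: 82 = 82; Z: 37 − 1 = 36.
Z = 36 is krypton, so the daughter is Kr-82.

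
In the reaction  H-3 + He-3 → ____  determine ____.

Li-6

Conserve mass number: 3 + 3 = A, so A = 6.
Conserve atomic number: 1 + 2 = Z, so Z = 3.
Z = 3 is lithium, so the species is Li-6.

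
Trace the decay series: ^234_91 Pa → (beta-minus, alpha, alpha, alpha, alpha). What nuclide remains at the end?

Start: (A, Z) = (234, 91).
After β⁻: (234, 92).
After α: (230, 90).
After α: (226, 88).
After α: (222, 86).
After α: (218, 84).
Z = 84 is polonium.

Po-218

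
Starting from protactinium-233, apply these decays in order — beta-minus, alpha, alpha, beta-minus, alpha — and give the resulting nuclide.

Start: (A, Z) = (233, 91).
After β⁻: (233, 92).
After α: (229, 90).
After α: (225, 88).
After β⁻: (225, 89).
After α: (221, 87).
Z = 87 is francium.

Fr-221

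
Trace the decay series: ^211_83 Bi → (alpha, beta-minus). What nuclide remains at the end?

Start: (A, Z) = (211, 83).
After α: (207, 81).
After β⁻: (207, 82).
Z = 82 is lead.

Pb-207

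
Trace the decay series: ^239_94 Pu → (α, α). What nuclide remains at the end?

Th-231

Start: (A, Z) = (239, 94).
After α: (235, 92).
After α: (231, 90).
Z = 90 is thorium.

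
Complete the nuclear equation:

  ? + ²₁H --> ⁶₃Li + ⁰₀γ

alpha particle

Conserve mass number: A + 2 = 6 + 0, so A = 4.
Conserve atomic number: Z + 1 = 3 + 0, so Z = 2.
A = 4 and Z = 2 is ⁴₂He — an alpha particle.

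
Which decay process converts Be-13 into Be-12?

neutron emission

ΔA = 12 − 13 = -1; ΔZ = 4 − 4 = +0.
A drops by 1 with Z unchanged — a neutron was emitted.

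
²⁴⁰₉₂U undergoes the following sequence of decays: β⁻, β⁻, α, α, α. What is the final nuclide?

Start: (A, Z) = (240, 92).
After β⁻: (240, 93).
After β⁻: (240, 94).
After α: (236, 92).
After α: (232, 90).
After α: (228, 88).
Z = 88 is radium.

Ra-228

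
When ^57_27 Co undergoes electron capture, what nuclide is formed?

Electron capture: mass number changes by +0, atomic number by -1.
A: 57 = 57; Z: 27 − 1 = 26.
Z = 26 is iron, so the daughter is ^57_26 Fe.

Fe-57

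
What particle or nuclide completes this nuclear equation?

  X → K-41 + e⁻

Conserve mass number: A = 41 + 0, so A = 41.
Conserve atomic number: Z = 19 − 1, so Z = 18.
Z = 18 is argon, so the species is Ar-41.

Ar-41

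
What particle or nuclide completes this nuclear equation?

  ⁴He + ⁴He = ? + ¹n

Be-7

Conserve mass number: 4 + 4 = A + 1, so A = 7.
Conserve atomic number: 2 + 2 = Z + 0, so Z = 4.
Z = 4 is beryllium, so the species is ⁷Be.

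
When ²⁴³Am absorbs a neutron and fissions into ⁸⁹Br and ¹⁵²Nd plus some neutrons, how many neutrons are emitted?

Conserve mass number: 244 = 89 + 152 + k, so k = 244 − 241 = 3.
Check atomic number: 95 = 35 + 60 + 0 = 95. ✓

3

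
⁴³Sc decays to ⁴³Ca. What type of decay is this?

ΔA = 43 − 43 = 0; ΔZ = 20 − 21 = -1.
A is unchanged and Z drops by 1 — a proton has become a neutron (β⁺ emission or electron capture).

beta-plus decay or electron capture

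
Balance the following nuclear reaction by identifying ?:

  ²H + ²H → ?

Conserve mass number: 2 + 2 = A, so A = 4.
Conserve atomic number: 1 + 1 = Z, so Z = 2.
A = 4 and Z = 2 is ⁴He — an alpha particle.

He-4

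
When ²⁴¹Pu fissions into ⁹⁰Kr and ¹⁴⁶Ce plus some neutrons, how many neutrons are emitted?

5

Conserve mass number: 241 = 90 + 146 + k, so k = 241 − 236 = 5.
Check atomic number: 94 = 36 + 58 + 0 = 94. ✓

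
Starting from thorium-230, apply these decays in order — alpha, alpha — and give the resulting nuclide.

Rn-222

Start: (A, Z) = (230, 90).
After α: (226, 88).
After α: (222, 86).
Z = 86 is radon.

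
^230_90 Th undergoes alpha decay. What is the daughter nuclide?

Alpha decay: mass number changes by -4, atomic number by -2.
A: 230 − 4 = 226; Z: 90 − 2 = 88.
Z = 88 is radium, so the daughter is ^226_88 Ra.

Ra-226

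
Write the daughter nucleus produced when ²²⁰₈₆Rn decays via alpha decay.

Po-216

Alpha decay: mass number changes by -4, atomic number by -2.
A: 220 − 4 = 216; Z: 86 − 2 = 84.
Z = 84 is polonium, so the daughter is ²¹⁶₈₄Po.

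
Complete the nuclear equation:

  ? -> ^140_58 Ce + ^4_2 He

Nd-144

Conserve mass number: A = 140 + 4, so A = 144.
Conserve atomic number: Z = 58 + 2, so Z = 60.
Z = 60 is neodymium, so the species is ^144_60 Nd.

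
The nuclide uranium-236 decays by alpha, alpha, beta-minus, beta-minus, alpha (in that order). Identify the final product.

Ra-224

Start: (A, Z) = (236, 92).
After α: (232, 90).
After α: (228, 88).
After β⁻: (228, 89).
After β⁻: (228, 90).
After α: (224, 88).
Z = 88 is radium.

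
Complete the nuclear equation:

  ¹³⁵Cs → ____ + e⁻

Ba-135

Conserve mass number: 135 = A + 0, so A = 135.
Conserve atomic number: 55 = Z − 1, so Z = 56.
Z = 56 is barium, so the species is ¹³⁵Ba.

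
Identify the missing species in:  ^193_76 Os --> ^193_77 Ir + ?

beta-minus particle

Conserve mass number: 193 = 193 + A, so A = 0.
Conserve atomic number: 76 = 77 + Z, so Z = -1.
A = 0 and Z = -1 is ^0_-1 e — a beta-minus particle.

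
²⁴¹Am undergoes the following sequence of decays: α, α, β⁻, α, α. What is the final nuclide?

Ra-225

Start: (A, Z) = (241, 95).
After α: (237, 93).
After α: (233, 91).
After β⁻: (233, 92).
After α: (229, 90).
After α: (225, 88).
Z = 88 is radium.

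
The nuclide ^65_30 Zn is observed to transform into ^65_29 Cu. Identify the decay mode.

ΔA = 65 − 65 = 0; ΔZ = 29 − 30 = -1.
A is unchanged and Z drops by 1 — a proton has become a neutron (β⁺ emission or electron capture).

beta-plus decay or electron capture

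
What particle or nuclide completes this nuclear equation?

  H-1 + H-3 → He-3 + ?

neutron

Conserve mass number: 1 + 3 = 3 + A, so A = 1.
Conserve atomic number: 1 + 1 = 2 + Z, so Z = 0.
A = 1 and Z = 0 is n — a neutron.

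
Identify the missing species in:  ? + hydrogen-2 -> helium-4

deuteron

Conserve mass number: A + 2 = 4, so A = 2.
Conserve atomic number: Z + 1 = 2, so Z = 1.
A = 2 and Z = 1 is hydrogen-2 — a deuteron.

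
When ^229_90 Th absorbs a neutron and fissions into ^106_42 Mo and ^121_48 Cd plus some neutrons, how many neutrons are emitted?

Conserve mass number: 230 = 106 + 121 + k, so k = 230 − 227 = 3.
Check atomic number: 90 = 42 + 48 + 0 = 90. ✓

3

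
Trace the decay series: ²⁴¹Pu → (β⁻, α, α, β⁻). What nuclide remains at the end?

U-233

Start: (A, Z) = (241, 94).
After β⁻: (241, 95).
After α: (237, 93).
After α: (233, 91).
After β⁻: (233, 92).
Z = 92 is uranium.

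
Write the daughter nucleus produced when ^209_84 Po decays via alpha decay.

Pb-205

Alpha decay: mass number changes by -4, atomic number by -2.
A: 209 − 4 = 205; Z: 84 − 2 = 82.
Z = 82 is lead, so the daughter is ^205_82 Pb.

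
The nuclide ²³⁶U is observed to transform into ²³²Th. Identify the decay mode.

ΔA = 232 − 236 = -4; ΔZ = 90 − 92 = -2.
A drops by 4 and Z drops by 2 — the signature of alpha emission.

alpha decay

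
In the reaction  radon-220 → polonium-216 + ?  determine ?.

alpha particle

Conserve mass number: 220 = 216 + A, so A = 4.
Conserve atomic number: 86 = 84 + Z, so Z = 2.
A = 4 and Z = 2 is helium-4 — an alpha particle.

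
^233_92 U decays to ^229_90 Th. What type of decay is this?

alpha decay

ΔA = 229 − 233 = -4; ΔZ = 90 − 92 = -2.
A drops by 4 and Z drops by 2 — the signature of alpha emission.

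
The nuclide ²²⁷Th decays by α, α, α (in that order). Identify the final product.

Po-215

Start: (A, Z) = (227, 90).
After α: (223, 88).
After α: (219, 86).
After α: (215, 84).
Z = 84 is polonium.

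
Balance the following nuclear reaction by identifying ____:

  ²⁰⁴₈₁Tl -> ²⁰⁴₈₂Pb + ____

Conserve mass number: 204 = 204 + A, so A = 0.
Conserve atomic number: 81 = 82 + Z, so Z = -1.
A = 0 and Z = -1 is ⁰₋₁e — a beta-minus particle.

beta-minus particle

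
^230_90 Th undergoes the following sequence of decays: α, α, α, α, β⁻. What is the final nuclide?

Start: (A, Z) = (230, 90).
After α: (226, 88).
After α: (222, 86).
After α: (218, 84).
After α: (214, 82).
After β⁻: (214, 83).
Z = 83 is bismuth.

Bi-214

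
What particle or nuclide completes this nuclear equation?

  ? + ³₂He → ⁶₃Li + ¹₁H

Conserve mass number: A + 3 = 6 + 1, so A = 4.
Conserve atomic number: Z + 2 = 3 + 1, so Z = 2.
A = 4 and Z = 2 is ⁴₂He — an alpha particle.

alpha particle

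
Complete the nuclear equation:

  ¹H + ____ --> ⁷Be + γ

Conserve mass number: 1 + A = 7 + 0, so A = 6.
Conserve atomic number: 1 + Z = 4 + 0, so Z = 3.
Z = 3 is lithium, so the species is ⁶Li.

Li-6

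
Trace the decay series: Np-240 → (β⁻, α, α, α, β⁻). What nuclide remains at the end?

Ac-228

Start: (A, Z) = (240, 93).
After β⁻: (240, 94).
After α: (236, 92).
After α: (232, 90).
After α: (228, 88).
After β⁻: (228, 89).
Z = 89 is actinium.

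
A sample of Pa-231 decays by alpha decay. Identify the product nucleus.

Ac-227

Alpha decay: mass number changes by -4, atomic number by -2.
A: 231 − 4 = 227; Z: 91 − 2 = 89.
Z = 89 is actinium, so the daughter is Ac-227.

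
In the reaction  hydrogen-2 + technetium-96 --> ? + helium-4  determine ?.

Conserve mass number: 2 + 96 = A + 4, so A = 94.
Conserve atomic number: 1 + 43 = Z + 2, so Z = 42.
Z = 42 is molybdenum, so the species is molybdenum-94.

Mo-94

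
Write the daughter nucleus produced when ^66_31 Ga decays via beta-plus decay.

Beta-plus decay: mass number changes by +0, atomic number by -1.
A: 66 = 66; Z: 31 − 1 = 30.
Z = 30 is zinc, so the daughter is ^66_30 Zn.

Zn-66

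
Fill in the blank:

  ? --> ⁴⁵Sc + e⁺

Ti-45

Conserve mass number: A = 45 + 0, so A = 45.
Conserve atomic number: Z = 21 + 1, so Z = 22.
Z = 22 is titanium, so the species is ⁴⁵Ti.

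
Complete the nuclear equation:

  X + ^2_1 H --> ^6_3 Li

Conserve mass number: A + 2 = 6, so A = 4.
Conserve atomic number: Z + 1 = 3, so Z = 2.
A = 4 and Z = 2 is ^4_2 He — an alpha particle.

alpha particle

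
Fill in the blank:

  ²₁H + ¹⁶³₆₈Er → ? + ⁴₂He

Conserve mass number: 2 + 163 = A + 4, so A = 161.
Conserve atomic number: 1 + 68 = Z + 2, so Z = 67.
Z = 67 is holmium, so the species is ¹⁶¹₆₇Ho.

Ho-161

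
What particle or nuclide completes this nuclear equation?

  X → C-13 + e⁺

N-13

Conserve mass number: A = 13 + 0, so A = 13.
Conserve atomic number: Z = 6 + 1, so Z = 7.
Z = 7 is nitrogen, so the species is N-13.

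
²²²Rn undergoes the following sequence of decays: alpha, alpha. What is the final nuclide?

Start: (A, Z) = (222, 86).
After α: (218, 84).
After α: (214, 82).
Z = 82 is lead.

Pb-214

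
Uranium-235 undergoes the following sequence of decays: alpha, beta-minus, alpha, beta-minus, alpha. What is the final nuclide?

Start: (A, Z) = (235, 92).
After α: (231, 90).
After β⁻: (231, 91).
After α: (227, 89).
After β⁻: (227, 90).
After α: (223, 88).
Z = 88 is radium.

Ra-223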